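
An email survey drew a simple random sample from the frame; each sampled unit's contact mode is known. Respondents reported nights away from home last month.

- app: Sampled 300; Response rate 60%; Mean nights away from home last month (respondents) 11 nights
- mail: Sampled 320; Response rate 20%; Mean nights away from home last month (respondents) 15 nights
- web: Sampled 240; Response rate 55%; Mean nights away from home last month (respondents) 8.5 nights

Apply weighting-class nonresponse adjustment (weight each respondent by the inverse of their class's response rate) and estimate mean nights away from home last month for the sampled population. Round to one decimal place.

Each respondent's weight = sampled/responded in their class; summing within a class gives n_sampled, so:
  app: 300 × 11 = 3300
  mail: 320 × 15 = 4800
  web: 240 × 8.5 = 2040
Adjusted estimate = 10,140 / 860 = 11.7907 → 11.8.

11.8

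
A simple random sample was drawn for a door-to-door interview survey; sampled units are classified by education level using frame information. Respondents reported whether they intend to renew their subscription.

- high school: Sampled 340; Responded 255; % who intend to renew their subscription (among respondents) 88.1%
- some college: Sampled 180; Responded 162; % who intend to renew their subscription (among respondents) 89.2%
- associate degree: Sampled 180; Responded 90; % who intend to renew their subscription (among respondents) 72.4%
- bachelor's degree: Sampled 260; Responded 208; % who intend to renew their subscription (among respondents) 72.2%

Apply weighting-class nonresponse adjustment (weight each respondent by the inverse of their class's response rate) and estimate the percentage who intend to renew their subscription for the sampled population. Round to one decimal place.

Response rates by class: high school 255/340 = 75%, some college 162/180 = 90%, associate degree 90/180 = 50%, bachelor's degree 208/260 = 80%.
Inverse-response-rate weighting restores each class to its sampled count, so class totals weight by n_sampled:
  high school: 340 × 88.1 = 29954
  some college: 180 × 89.2 = 16,056
  associate degree: 180 × 72.4 = 13032
  bachelor's degree: 260 × 72.2 = 18,772
Adjusted estimate = 77,814 / 960 = 81.0563 → 81.1%.

81.1%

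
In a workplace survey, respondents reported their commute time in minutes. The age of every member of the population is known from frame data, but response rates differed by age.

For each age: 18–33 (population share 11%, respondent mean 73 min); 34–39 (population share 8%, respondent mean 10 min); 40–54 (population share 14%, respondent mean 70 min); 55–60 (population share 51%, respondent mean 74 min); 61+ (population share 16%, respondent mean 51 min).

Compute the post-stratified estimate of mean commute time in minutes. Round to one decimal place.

64.5

Post-stratification weights by population share, not respondent share:
  18–33: 0.11 × 73 = 8.03
  34–39: 0.08 × 10 = 0.8
  40–54: 0.14 × 70 = 9.8
  55–60: 0.51 × 74 = 37.74
  61+: 0.16 × 51 = 8.16
Post-stratified estimate = 64.53 → 64.5.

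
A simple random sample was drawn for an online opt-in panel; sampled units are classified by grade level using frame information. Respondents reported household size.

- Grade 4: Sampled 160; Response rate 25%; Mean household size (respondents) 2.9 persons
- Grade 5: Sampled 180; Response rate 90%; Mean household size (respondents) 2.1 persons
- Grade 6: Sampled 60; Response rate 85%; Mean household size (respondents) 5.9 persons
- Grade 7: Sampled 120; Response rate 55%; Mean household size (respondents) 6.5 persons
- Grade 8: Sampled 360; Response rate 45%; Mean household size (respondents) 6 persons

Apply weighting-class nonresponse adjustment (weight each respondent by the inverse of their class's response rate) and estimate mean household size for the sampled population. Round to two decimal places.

4.70

Inverse-response-rate weighting restores each class to its sampled count, so class totals weight by n_sampled:
  Grade 4: 160 × 2.9 = 464
  Grade 5: 180 × 2.1 = 378
  Grade 6: 60 × 5.9 = 354
  Grade 7: 120 × 6.5 = 780
  Grade 8: 360 × 6 = 2160
Adjusted estimate = 4136 / 880 = 4.7 → 4.70.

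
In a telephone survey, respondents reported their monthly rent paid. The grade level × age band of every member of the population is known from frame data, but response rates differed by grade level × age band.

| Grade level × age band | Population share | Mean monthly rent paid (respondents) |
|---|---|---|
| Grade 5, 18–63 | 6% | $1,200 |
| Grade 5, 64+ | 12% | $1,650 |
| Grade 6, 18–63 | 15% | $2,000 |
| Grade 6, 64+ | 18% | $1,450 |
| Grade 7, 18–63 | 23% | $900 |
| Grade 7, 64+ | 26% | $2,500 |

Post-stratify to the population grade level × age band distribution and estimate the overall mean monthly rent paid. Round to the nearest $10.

$1,690

Post-stratification weights by population share, not respondent share:
  Grade 5, 18–63: 0.06 × 1200 = 72
  Grade 5, 64+: 0.12 × 1650 = 198
  Grade 6, 18–63: 0.15 × 2000 = 300
  Grade 6, 64+: 0.18 × 1450 = 261
  Grade 7, 18–63: 0.23 × 900 = 207
  Grade 7, 64+: 0.26 × 2500 = 650
Post-stratified estimate = 1688 → $1,690.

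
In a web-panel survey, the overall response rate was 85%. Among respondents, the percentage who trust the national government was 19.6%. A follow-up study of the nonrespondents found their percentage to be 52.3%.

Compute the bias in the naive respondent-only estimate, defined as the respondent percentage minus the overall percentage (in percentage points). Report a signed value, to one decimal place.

Nonresponse fraction = 1 − 0.85 = 0.15.
Bias = (nonresponse fraction) × (respondent percentage − nonrespondent percentage)
     = 0.15 × (19.6 − 52.3) = 0.15 × -32.7 = -4.905.

-4.9 percentage points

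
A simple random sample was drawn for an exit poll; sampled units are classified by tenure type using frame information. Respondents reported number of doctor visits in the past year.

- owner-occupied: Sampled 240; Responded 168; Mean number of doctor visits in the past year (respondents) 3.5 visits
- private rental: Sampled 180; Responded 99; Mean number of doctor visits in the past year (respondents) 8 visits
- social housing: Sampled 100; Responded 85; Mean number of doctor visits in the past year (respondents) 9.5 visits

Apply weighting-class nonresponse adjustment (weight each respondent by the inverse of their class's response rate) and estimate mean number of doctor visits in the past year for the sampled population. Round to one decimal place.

6.2

Response rates by class: owner-occupied 168/240 = 70%, private rental 99/180 = 55%, social housing 85/100 = 85%.
Inverse-response-rate weighting restores each class to its sampled count, so class totals weight by n_sampled:
  owner-occupied: 240 × 3.5 = 840
  private rental: 180 × 8 = 1440
  social housing: 100 × 9.5 = 950
Adjusted estimate = 3230 / 520 = 6.21154 → 6.2.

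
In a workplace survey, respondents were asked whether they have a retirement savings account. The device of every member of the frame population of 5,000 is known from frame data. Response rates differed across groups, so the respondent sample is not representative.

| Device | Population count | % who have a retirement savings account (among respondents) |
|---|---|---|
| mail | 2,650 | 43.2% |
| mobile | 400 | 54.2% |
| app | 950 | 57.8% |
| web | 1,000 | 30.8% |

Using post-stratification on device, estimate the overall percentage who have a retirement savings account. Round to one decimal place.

44.4%

Each cell contributes population-share × respondent value:
  mail: (2,650/5,000) × 43.2 = 22.896
  mobile: (400/5,000) × 54.2 = 4.336
  app: (950/5,000) × 57.8 = 10.982
  web: (1,000/5,000) × 30.8 = 6.16
Post-stratified estimate = 44.374 → 44.4%.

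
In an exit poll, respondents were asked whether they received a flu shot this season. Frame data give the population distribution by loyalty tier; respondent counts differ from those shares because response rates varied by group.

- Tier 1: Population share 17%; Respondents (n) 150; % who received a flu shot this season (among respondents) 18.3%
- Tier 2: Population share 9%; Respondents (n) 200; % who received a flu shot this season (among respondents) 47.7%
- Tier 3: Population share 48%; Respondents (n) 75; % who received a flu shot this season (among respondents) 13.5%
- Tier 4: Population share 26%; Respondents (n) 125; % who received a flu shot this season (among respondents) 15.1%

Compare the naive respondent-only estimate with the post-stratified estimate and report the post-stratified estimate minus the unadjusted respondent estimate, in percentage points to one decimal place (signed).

Without adjustment, the pooled respondent share is:
  (150/550)×18.3 + (200/550)×47.7 + (75/550)×13.5 + (125/550)×15.1 = 27.6091%
Post-stratified estimate weights by population shares:
  0.17×18.3 + 0.09×47.7 + 0.48×13.5 + 0.26×15.1 = 17.81%
Difference = 17.81 − 27.6091 = -9.7991 pp.

-9.8 percentage points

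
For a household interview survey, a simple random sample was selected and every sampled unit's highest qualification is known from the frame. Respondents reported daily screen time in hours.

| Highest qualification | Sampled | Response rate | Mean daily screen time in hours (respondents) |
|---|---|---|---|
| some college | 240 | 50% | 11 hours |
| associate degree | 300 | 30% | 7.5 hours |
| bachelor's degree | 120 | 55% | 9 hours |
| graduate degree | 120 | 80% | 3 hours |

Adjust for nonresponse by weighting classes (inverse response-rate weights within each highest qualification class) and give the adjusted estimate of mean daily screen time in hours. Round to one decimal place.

8.1

With weight = n_sampled/n_responded per class, the weighted class total is n_sampled:
  some college: 240 × 11 = 2640
  associate degree: 300 × 7.5 = 2250
  bachelor's degree: 120 × 9 = 1080
  graduate degree: 120 × 3 = 360
Adjusted estimate = 6330 / 780 = 8.11538 → 8.1.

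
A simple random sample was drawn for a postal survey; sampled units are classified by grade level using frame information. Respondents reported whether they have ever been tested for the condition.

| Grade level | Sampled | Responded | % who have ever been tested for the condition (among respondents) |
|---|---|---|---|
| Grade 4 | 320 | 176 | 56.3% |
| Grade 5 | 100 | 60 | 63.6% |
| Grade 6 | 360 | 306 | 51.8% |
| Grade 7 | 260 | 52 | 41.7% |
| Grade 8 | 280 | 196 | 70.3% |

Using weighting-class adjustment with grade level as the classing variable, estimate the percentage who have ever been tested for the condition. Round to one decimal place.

Class response rates: Grade 4 176/320 = 55%, Grade 5 60/100 = 60%, Grade 6 306/360 = 85%, Grade 7 52/260 = 20%, Grade 8 196/280 = 70%.
Weighting each respondent by the inverse class response rate inflates each class back to its sampled size, so the class weight is n_sampled:
  Grade 4: 320 × 56.3 = 18,016
  Grade 5: 100 × 63.6 = 6360
  Grade 6: 360 × 51.8 = 18,648
  Grade 7: 260 × 41.7 = 10,842
  Grade 8: 280 × 70.3 = 19,684
Adjusted estimate = 73,550 / 1,320 = 55.7197 → 55.7%.

55.7%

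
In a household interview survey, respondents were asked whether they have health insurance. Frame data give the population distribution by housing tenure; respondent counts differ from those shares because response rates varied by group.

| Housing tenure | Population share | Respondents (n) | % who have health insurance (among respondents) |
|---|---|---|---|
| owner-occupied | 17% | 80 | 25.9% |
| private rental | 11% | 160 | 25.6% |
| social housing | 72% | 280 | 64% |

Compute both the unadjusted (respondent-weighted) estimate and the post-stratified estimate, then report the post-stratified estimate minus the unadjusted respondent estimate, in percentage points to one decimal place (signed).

+7.0 percentage points

Unadjusted (pooled respondent) estimate weights by respondent counts:
  (80/520)×25.9 + (160/520)×25.6 + (280/520)×64 = 46.3231%
Post-stratifying to population shares instead:
  0.17×25.9 + 0.11×25.6 + 0.72×64 = 53.299%
Difference = 53.299 − 46.3231 = 6.9759 pp.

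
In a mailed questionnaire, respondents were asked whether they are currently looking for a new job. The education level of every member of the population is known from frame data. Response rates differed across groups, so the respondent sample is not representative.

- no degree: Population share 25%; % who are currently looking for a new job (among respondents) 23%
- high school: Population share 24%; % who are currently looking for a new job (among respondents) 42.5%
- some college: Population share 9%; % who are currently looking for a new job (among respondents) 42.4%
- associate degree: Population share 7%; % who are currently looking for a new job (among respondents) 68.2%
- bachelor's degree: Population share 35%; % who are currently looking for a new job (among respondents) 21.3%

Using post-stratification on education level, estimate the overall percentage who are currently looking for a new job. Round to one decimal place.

32.0%

Post-stratification weights by population share, not respondent share:
  no degree: 0.25 × 23 = 5.75
  high school: 0.24 × 42.5 = 10.2
  some college: 0.09 × 42.4 = 3.816
  associate degree: 0.07 × 68.2 = 4.774
  bachelor's degree: 0.35 × 21.3 = 7.455
Post-stratified estimate = 31.995 → 32.0%.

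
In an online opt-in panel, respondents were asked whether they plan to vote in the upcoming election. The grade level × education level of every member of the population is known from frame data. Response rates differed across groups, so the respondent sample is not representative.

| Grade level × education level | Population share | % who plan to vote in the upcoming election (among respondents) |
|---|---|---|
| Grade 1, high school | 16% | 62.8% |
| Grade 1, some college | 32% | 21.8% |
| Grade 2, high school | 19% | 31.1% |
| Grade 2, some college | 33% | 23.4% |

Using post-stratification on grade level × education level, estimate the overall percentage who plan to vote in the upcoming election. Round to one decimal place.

Weight each group's respondent value by its population share:
  Grade 1, high school: 0.16 × 62.8 = 10.048
  Grade 1, some college: 0.32 × 21.8 = 6.976
  Grade 2, high school: 0.19 × 31.1 = 5.909
  Grade 2, some college: 0.33 × 23.4 = 7.722
Post-stratified estimate = 30.655 → 30.7%.

30.7%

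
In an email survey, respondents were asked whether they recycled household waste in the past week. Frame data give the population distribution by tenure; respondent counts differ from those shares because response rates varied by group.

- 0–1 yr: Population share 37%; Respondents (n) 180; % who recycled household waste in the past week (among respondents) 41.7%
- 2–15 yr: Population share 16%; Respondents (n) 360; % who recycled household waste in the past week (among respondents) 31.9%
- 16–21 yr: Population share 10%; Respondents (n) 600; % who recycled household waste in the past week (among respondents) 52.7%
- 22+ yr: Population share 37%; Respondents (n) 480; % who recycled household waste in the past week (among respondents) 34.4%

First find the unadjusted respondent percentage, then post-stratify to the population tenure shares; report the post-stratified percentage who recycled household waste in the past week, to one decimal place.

Naive respondent-only estimate (weights = respondent counts):
  (180/1620)×41.7 + (360/1620)×31.9 + (600/1620)×52.7 + (480/1620)×34.4 = 41.4333%
Post-stratified estimate weights by population shares:
  0.37×41.7 + 0.16×31.9 + 0.1×52.7 + 0.37×34.4 = 38.531%

38.5%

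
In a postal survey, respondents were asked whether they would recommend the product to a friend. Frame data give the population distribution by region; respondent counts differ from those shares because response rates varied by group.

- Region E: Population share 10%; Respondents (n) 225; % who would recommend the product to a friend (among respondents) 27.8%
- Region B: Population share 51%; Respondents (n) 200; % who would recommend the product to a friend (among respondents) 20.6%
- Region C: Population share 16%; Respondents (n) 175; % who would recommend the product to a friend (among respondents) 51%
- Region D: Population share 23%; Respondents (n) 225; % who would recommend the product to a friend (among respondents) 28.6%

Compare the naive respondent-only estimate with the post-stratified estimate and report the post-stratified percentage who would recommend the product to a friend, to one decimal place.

28.0%

Without adjustment, the pooled respondent share is:
  (225/825)×27.8 + (200/825)×20.6 + (175/825)×51 + (225/825)×28.6 = 31.1939%
Post-stratifying to population shares instead:
  0.1×27.8 + 0.51×20.6 + 0.16×51 + 0.23×28.6 = 28.024%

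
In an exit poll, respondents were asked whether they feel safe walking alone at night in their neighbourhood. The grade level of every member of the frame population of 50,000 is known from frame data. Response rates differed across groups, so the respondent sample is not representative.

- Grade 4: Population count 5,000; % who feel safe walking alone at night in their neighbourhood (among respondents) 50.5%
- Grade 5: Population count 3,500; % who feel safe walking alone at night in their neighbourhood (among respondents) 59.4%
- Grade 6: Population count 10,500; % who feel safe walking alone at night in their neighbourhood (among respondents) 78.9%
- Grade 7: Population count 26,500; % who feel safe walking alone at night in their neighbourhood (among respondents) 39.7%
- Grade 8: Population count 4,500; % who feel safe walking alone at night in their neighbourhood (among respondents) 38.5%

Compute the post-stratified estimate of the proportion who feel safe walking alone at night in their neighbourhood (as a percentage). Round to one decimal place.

50.3%

Each cell contributes population-share × respondent value:
  Grade 4: (5,000/50,000) × 50.5 = 5.05
  Grade 5: (3,500/50,000) × 59.4 = 4.158
  Grade 6: (10,500/50,000) × 78.9 = 16.569
  Grade 7: (26,500/50,000) × 39.7 = 21.041
  Grade 8: (4,500/50,000) × 38.5 = 3.465
Post-stratified estimate = 50.283 → 50.3%.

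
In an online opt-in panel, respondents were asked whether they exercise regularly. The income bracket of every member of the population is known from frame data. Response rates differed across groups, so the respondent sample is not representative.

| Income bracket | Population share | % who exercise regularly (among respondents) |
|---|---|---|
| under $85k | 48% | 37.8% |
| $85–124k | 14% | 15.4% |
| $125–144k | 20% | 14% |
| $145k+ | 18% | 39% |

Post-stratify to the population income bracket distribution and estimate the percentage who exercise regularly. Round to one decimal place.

30.1%

Reweight to the known income bracket distribution:
  under $85k: 0.48 × 37.8 = 18.144
  $85–124k: 0.14 × 15.4 = 2.156
  $125–144k: 0.2 × 14 = 2.8
  $145k+: 0.18 × 39 = 7.02
Post-stratified estimate = 30.12 → 30.1%.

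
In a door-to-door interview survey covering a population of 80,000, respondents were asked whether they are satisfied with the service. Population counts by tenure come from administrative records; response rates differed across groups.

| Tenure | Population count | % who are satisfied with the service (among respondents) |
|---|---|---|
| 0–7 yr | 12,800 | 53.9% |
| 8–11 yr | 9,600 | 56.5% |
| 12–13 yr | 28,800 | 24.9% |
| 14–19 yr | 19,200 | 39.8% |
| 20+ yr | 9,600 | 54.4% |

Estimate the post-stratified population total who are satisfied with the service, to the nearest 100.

Each cell contributes its population count × the respondent rate:
  0–7 yr: 12,800 × 53.9% = 6899.2
  8–11 yr: 9,600 × 56.5% = 5424
  12–13 yr: 28,800 × 24.9% = 7171.2
  14–19 yr: 19,200 × 39.8% = 7641.6
  20+ yr: 9,600 × 54.4% = 5222.4
Estimated total = 32358.4 → 32,400.

32,400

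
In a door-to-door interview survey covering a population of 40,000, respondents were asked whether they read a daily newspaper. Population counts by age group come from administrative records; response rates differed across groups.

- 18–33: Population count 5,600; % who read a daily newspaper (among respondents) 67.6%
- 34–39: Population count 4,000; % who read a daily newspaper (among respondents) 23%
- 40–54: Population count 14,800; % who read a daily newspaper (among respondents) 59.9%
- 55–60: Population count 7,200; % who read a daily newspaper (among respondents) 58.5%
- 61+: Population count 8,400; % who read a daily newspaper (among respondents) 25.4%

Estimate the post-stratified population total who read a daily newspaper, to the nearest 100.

19,900

Apply each group's respondent rate to its population count:
  18–33: 5,600 × 67.6% = 3785.6
  34–39: 4,000 × 23% = 920
  40–54: 14,800 × 59.9% = 8865.2
  55–60: 7,200 × 58.5% = 4212
  61+: 8,400 × 25.4% = 2133.6
Estimated total = 19916.4 → 19,900.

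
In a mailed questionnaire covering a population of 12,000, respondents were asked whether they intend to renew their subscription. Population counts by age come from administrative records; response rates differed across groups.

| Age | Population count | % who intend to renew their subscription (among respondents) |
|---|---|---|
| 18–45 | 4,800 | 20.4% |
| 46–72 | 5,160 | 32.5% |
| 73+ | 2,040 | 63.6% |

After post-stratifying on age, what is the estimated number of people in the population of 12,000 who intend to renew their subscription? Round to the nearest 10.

Apply each group's respondent rate to its population count:
  18–45: 4,800 × 20.4% = 979.2
  46–72: 5,160 × 32.5% = 1677
  73+: 2,040 × 63.6% = 1297.44
Estimated total = 3953.64 → 3,950.

3,950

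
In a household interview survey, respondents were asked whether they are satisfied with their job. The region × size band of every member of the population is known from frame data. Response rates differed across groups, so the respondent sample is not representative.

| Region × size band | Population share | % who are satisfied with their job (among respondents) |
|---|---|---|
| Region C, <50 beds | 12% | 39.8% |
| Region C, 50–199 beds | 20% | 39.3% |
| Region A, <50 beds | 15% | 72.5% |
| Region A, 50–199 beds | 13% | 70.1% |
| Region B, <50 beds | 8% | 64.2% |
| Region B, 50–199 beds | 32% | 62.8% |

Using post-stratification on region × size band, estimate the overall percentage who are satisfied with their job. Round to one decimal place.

57.9%

Post-stratification weights by population share, not respondent share:
  Region C, <50 beds: 0.12 × 39.8 = 4.776
  Region C, 50–199 beds: 0.2 × 39.3 = 7.86
  Region A, <50 beds: 0.15 × 72.5 = 10.875
  Region A, 50–199 beds: 0.13 × 70.1 = 9.113
  Region B, <50 beds: 0.08 × 64.2 = 5.136
  Region B, 50–199 beds: 0.32 × 62.8 = 20.096
Post-stratified estimate = 57.856 → 57.9%.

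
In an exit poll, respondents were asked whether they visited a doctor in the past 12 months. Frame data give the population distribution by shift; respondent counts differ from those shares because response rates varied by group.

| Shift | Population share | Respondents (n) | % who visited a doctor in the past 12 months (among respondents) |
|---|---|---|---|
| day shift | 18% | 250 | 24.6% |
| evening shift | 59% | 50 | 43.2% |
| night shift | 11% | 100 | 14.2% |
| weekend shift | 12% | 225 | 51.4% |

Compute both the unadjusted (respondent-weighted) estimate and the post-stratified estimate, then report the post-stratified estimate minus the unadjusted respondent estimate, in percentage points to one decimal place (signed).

Unadjusted (pooled respondent) estimate weights by respondent counts:
  (250/625)×24.6 + (50/625)×43.2 + (100/625)×14.2 + (225/625)×51.4 = 34.072%
Post-stratifying to population shares instead:
  0.18×24.6 + 0.59×43.2 + 0.11×14.2 + 0.12×51.4 = 37.646%
Difference = 37.646 − 34.072 = 3.574 pp.

+3.6 percentage points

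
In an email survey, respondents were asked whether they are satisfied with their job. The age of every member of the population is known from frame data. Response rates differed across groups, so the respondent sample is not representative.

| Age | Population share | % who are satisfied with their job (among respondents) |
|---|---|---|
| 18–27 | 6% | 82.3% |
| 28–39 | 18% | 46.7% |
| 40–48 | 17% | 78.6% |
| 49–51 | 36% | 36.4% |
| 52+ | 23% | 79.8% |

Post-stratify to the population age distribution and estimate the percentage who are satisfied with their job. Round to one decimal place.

58.2%

Post-stratification weights by population share, not respondent share:
  18–27: 0.06 × 82.3 = 4.938
  28–39: 0.18 × 46.7 = 8.406
  40–48: 0.17 × 78.6 = 13.362
  49–51: 0.36 × 36.4 = 13.104
  52+: 0.23 × 79.8 = 18.354
Post-stratified estimate = 58.164 → 58.2%.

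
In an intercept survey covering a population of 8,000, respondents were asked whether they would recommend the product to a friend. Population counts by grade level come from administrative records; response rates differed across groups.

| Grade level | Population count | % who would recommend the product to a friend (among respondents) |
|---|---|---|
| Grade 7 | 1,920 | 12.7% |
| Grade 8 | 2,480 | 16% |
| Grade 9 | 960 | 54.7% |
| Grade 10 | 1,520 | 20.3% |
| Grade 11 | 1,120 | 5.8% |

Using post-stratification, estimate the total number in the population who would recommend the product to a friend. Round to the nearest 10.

1,540

Apply each group's respondent rate to its population count:
  Grade 7: 1,920 × 12.7% = 243.84
  Grade 8: 2,480 × 16% = 396.8
  Grade 9: 960 × 54.7% = 525.12
  Grade 10: 1,520 × 20.3% = 308.56
  Grade 11: 1,120 × 5.8% = 64.96
Estimated total = 1539.28 → 1,540.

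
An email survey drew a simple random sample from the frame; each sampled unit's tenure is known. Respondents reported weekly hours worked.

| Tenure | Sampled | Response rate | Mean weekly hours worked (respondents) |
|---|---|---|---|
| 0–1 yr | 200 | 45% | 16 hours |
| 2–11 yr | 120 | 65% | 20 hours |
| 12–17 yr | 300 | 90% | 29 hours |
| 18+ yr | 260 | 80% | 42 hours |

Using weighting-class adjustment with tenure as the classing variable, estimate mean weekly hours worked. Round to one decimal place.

Weighting each respondent by the inverse class response rate inflates each class back to its sampled size, so the class weight is n_sampled:
  0–1 yr: 200 × 16 = 3200
  2–11 yr: 120 × 20 = 2400
  12–17 yr: 300 × 29 = 8700
  18+ yr: 260 × 42 = 10,920
Adjusted estimate = 25,220 / 880 = 28.6591 → 28.7.

28.7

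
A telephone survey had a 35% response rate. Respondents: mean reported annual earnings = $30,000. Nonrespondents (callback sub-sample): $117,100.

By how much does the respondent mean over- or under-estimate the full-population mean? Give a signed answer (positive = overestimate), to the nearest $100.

-$56,600

Nonresponse fraction = 1 − 0.35 = 0.65.
Bias = (nonresponse fraction) × (respondent mean − nonrespondent mean)
     = 0.65 × (30,000 − 117,100) = 0.65 × -87,100 = -56,615.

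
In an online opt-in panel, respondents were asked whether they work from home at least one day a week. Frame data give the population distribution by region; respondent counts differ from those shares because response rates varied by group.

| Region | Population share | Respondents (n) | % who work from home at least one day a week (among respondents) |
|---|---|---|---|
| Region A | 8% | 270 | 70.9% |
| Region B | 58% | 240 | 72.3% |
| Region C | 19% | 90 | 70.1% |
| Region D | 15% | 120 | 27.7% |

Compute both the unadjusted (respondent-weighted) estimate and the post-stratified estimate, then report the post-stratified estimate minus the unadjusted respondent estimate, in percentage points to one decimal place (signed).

+1.0 percentage points

Unadjusted (pooled respondent) estimate weights by respondent counts:
  (270/720)×70.9 + (240/720)×72.3 + (90/720)×70.1 + (120/720)×27.7 = 64.0667%
Reweighting by population region shares:
  0.08×70.9 + 0.58×72.3 + 0.19×70.1 + 0.15×27.7 = 65.08%
Difference = 65.08 − 64.0667 = 1.0133 pp.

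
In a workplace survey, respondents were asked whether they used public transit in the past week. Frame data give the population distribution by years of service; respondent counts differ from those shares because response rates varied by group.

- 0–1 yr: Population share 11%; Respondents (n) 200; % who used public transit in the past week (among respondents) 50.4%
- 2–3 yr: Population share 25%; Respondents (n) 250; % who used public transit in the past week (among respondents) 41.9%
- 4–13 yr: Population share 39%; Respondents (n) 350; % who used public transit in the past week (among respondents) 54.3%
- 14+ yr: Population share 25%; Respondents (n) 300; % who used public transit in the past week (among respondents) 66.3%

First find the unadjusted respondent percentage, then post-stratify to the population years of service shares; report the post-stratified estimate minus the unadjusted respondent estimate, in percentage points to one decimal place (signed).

Unadjusted (pooled respondent) estimate weights by respondent counts:
  (200/1100)×50.4 + (250/1100)×41.9 + (350/1100)×54.3 + (300/1100)×66.3 = 54.0455%
Post-stratified estimate weights by population shares:
  0.11×50.4 + 0.25×41.9 + 0.39×54.3 + 0.25×66.3 = 53.771%
Difference = 53.771 − 54.0455 = -0.2745 pp.

-0.3 percentage points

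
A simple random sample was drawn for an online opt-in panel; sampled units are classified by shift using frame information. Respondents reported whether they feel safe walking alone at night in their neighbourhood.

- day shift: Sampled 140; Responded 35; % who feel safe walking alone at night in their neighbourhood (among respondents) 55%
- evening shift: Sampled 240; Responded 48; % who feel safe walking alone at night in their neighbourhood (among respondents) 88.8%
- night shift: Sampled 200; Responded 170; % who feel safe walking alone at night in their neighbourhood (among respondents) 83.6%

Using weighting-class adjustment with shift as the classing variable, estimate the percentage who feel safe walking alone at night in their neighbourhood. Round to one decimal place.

78.8%

Response rates by class: day shift 35/140 = 25%, evening shift 48/240 = 20%, night shift 170/200 = 85%.
Weighting each respondent by the inverse class response rate inflates each class back to its sampled size, so the class weight is n_sampled:
  day shift: 140 × 55 = 7700
  evening shift: 240 × 88.8 = 21,312
  night shift: 200 × 83.6 = 16,720
Adjusted estimate = 45,732 / 580 = 78.8483 → 78.8%.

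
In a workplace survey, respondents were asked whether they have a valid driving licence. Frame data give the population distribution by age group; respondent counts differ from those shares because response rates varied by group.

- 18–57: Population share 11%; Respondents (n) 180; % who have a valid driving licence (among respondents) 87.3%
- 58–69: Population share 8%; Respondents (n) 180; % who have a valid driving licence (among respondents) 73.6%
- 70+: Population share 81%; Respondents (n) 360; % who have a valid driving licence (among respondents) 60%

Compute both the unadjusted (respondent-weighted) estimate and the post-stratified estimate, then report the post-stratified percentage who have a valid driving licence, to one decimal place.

Unadjusted (pooled respondent) estimate weights by respondent counts:
  (180/720)×87.3 + (180/720)×73.6 + (360/720)×60 = 70.225%
Reweighting by population age group shares:
  0.11×87.3 + 0.08×73.6 + 0.81×60 = 64.091%

64.1%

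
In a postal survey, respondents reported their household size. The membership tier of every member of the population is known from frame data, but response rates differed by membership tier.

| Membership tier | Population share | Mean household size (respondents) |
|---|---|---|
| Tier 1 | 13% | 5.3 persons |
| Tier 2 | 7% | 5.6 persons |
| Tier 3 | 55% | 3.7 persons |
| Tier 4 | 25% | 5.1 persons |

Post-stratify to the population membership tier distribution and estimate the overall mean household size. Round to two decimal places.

4.39

Weight each group's respondent value by its population share:
  Tier 1: 0.13 × 5.3 = 0.689
  Tier 2: 0.07 × 5.6 = 0.392
  Tier 3: 0.55 × 3.7 = 2.035
  Tier 4: 0.25 × 5.1 = 1.275
Post-stratified estimate = 4.391 → 4.39.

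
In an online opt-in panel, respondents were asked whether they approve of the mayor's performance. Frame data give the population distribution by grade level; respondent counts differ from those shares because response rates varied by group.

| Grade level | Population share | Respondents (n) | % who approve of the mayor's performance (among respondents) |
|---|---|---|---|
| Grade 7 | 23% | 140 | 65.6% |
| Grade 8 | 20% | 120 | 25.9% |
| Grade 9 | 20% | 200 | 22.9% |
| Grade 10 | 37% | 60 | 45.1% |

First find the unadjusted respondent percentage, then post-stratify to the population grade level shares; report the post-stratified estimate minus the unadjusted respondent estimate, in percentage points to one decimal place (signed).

+3.9 percentage points

Without adjustment, the pooled respondent share is:
  (140/520)×65.6 + (120/520)×25.9 + (200/520)×22.9 + (60/520)×45.1 = 37.65%
Post-stratifying to population shares instead:
  0.23×65.6 + 0.2×25.9 + 0.2×22.9 + 0.37×45.1 = 41.535%
Difference = 41.535 − 37.65 = 3.885 pp.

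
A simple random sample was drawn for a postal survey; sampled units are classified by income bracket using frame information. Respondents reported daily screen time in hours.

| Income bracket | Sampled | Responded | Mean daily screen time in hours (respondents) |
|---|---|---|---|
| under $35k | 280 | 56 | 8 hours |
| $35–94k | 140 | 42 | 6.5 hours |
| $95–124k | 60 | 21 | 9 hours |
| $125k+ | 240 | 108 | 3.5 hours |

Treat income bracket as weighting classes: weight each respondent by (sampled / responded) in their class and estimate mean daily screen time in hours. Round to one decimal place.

Class response rates: under $35k 56/280 = 20%, $35–94k 42/140 = 30%, $95–124k 21/60 = 35%, $125k+ 108/240 = 45%.
Weighting each respondent by the inverse class response rate inflates each class back to its sampled size, so the class weight is n_sampled:
  under $35k: 280 × 8 = 2240
  $35–94k: 140 × 6.5 = 910
  $95–124k: 60 × 9 = 540
  $125k+: 240 × 3.5 = 840
Adjusted estimate = 4530 / 720 = 6.29167 → 6.3.

6.3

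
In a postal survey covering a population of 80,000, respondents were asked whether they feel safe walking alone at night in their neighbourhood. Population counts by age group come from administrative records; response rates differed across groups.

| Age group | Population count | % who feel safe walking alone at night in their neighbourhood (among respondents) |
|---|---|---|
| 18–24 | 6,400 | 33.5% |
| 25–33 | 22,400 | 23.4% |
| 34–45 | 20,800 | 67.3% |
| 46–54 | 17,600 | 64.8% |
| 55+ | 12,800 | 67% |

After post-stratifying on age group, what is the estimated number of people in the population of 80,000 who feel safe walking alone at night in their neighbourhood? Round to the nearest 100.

Estimated count per cell = population count × respondent percentage:
  18–24: 6,400 × 33.5% = 2144
  25–33: 22,400 × 23.4% = 5241.6
  34–45: 20,800 × 67.3% = 13998.4
  46–54: 17,600 × 64.8% = 11404.8
  55+: 12,800 × 67% = 8576
Estimated total = 41364.8 → 41,400.

41,400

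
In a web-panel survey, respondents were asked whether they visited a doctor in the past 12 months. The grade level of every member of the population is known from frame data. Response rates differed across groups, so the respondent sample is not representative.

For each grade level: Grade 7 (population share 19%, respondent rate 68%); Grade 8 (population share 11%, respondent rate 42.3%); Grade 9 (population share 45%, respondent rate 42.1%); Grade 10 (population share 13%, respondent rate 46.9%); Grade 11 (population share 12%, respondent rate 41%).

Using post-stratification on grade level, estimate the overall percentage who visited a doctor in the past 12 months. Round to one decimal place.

Post-stratification weights by population share, not respondent share:
  Grade 7: 0.19 × 68 = 12.92
  Grade 8: 0.11 × 42.3 = 4.653
  Grade 9: 0.45 × 42.1 = 18.945
  Grade 10: 0.13 × 46.9 = 6.097
  Grade 11: 0.12 × 41 = 4.92
Post-stratified estimate = 47.535 → 47.5%.

47.5%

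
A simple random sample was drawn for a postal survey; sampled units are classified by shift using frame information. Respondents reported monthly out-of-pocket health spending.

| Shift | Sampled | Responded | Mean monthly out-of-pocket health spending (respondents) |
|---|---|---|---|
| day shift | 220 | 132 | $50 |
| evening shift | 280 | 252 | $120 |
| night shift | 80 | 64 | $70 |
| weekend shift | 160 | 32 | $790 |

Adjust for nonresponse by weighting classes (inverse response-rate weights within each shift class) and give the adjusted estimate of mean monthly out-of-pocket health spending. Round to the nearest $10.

$240

Class response rates: day shift 132/220 = 60%, evening shift 252/280 = 90%, night shift 64/80 = 80%, weekend shift 32/160 = 20%.
With weight = n_sampled/n_responded per class, the weighted class total is n_sampled:
  day shift: 220 × 50 = 11,000
  evening shift: 280 × 120 = 33,600
  night shift: 80 × 70 = 5600
  weekend shift: 160 × 790 = 126,400
Adjusted estimate = 176,600 / 740 = 238.649 → $240.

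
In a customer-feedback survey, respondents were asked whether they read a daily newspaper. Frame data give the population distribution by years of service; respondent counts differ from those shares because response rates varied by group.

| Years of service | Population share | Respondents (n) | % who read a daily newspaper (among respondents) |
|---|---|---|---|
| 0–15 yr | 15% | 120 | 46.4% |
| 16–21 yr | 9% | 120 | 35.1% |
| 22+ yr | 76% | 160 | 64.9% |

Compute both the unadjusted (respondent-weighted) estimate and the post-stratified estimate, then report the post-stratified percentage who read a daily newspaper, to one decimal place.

59.4%

Without adjustment, the pooled respondent share is:
  (120/400)×46.4 + (120/400)×35.1 + (160/400)×64.9 = 50.41%
Post-stratified estimate weights by population shares:
  0.15×46.4 + 0.09×35.1 + 0.76×64.9 = 59.443%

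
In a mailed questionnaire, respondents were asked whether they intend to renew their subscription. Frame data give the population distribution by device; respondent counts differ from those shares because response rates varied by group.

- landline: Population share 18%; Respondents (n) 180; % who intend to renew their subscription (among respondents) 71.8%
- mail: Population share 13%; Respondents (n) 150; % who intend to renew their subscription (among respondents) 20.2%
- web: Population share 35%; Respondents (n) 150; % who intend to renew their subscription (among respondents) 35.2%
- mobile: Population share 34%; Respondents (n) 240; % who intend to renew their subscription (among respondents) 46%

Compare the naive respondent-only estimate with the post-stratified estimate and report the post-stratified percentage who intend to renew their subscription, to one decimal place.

43.5%

Naive respondent-only estimate (weights = respondent counts):
  (180/720)×71.8 + (150/720)×20.2 + (150/720)×35.2 + (240/720)×46 = 44.825%
Post-stratified estimate weights by population shares:
  0.18×71.8 + 0.13×20.2 + 0.35×35.2 + 0.34×46 = 43.51%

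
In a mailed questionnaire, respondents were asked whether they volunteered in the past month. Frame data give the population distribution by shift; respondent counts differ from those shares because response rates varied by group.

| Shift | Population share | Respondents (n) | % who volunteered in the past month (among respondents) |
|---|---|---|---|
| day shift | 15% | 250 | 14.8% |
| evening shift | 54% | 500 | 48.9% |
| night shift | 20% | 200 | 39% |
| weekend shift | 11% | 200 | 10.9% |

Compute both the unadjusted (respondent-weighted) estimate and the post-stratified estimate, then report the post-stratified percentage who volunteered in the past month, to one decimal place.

Naive respondent-only estimate (weights = respondent counts):
  (250/1150)×14.8 + (500/1150)×48.9 + (200/1150)×39 + (200/1150)×10.9 = 33.1565%
Post-stratified estimate weights by population shares:
  0.15×14.8 + 0.54×48.9 + 0.2×39 + 0.11×10.9 = 37.625%

37.6%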